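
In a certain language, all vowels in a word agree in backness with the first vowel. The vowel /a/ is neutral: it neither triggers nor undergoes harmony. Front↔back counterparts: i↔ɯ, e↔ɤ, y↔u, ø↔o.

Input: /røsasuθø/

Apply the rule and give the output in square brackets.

[røsasyθø]

/u/ harmonizes with /ø/ ([-back]) → [y]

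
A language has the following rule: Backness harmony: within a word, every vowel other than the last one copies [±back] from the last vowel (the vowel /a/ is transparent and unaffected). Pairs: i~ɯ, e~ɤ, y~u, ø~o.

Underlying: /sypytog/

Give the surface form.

[suputog]

/y/ harmonizes with /o/ ([+back]) → [u]
/y/ harmonizes with /o/ ([+back]) → [u]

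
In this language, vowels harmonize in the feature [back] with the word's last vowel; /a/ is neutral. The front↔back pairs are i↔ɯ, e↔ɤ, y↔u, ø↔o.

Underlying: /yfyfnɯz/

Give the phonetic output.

[ufufnɯz]

/y/ harmonizes with /ɯ/ ([+back]) → [u]
/y/ harmonizes with /ɯ/ ([+back]) → [u]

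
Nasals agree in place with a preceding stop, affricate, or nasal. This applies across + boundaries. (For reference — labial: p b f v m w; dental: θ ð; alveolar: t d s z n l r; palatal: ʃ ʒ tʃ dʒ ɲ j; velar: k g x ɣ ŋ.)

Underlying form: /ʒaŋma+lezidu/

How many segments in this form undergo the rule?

1

/m/ after /ŋ/ (velar) → [ŋ]
1 segment changes.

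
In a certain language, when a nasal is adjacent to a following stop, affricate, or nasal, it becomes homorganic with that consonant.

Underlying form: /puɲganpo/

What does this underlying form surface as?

[puŋgampo]

/ɲ/ before /g/ (velar) → [ŋ]
/n/ before /p/ (labial) → [m]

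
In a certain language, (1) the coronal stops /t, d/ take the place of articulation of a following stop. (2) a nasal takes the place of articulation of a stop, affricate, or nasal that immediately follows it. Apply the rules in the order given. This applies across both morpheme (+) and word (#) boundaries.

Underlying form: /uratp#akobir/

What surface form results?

[urapp#akobir]

Rule 1: /t/ before /p/ (labial) → [p]
After rule 1: urapp#akobir
Rule 2: no segment meets the rule's conditions; no change.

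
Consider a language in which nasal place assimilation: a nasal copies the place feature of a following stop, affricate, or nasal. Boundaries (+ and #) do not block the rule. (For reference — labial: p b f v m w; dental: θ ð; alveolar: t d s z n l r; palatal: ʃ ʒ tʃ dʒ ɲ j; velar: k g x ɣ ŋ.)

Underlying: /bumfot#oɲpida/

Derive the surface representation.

[bumfot#ompida]

/ɲ/ before /p/ (labial) → [m]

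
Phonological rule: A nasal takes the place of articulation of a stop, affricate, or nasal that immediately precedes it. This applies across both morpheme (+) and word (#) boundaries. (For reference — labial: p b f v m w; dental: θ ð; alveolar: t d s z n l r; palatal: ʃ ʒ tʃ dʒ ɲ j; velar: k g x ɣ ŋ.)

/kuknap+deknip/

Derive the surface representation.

/n/ after /k/ (velar) → [ŋ]
/n/ after /k/ (velar) → [ŋ]

[kukŋap+dekŋip]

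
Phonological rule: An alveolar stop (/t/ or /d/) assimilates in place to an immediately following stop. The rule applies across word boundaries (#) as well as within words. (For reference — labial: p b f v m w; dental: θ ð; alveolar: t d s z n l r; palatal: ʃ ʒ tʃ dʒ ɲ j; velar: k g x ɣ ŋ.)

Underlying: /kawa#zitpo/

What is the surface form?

[kawa#zippo]

/t/ before /p/ (labial) → [p]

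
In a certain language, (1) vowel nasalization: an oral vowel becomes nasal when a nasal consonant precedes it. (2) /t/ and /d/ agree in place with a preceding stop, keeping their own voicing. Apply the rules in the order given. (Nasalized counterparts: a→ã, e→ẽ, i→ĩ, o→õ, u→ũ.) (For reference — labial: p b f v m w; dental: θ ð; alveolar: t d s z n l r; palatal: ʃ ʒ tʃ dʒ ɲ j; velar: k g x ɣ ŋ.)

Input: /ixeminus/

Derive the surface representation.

[ixemĩnũs]

Rule 1: /i/ after nasal /m/ → [ĩ]
Rule 1: /u/ after nasal /n/ → [ũ]
After rule 1: ixemĩnũs
Rule 2: no segment meets the rule's conditions; no change.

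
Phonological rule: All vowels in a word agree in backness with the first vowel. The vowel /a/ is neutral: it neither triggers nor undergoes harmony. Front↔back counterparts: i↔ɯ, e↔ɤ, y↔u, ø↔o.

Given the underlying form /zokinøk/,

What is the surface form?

/i/ harmonizes with /o/ ([+back]) → [ɯ]
/ø/ harmonizes with /o/ ([+back]) → [o]

[zokɯnok]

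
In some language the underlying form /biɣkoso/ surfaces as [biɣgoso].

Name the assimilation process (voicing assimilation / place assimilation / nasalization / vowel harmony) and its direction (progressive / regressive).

voicing assimilation, progressive

/k/→[g].
Each target copies a feature from the preceding segment, so the direction is progressive.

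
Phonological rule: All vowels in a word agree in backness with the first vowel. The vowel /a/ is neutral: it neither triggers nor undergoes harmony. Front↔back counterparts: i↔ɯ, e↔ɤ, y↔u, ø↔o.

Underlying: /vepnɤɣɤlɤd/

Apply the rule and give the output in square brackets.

[vepneɣeled]

/ɤ/ harmonizes with /e/ ([-back]) → [e]
/ɤ/ harmonizes with /e/ ([-back]) → [e]
/ɤ/ harmonizes with /e/ ([-back]) → [e]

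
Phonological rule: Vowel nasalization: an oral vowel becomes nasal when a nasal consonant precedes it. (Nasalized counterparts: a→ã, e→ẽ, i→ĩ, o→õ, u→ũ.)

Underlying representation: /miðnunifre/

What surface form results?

/i/ after nasal /m/ → [ĩ]
/u/ after nasal /n/ → [ũ]
/i/ after nasal /n/ → [ĩ]

[mĩðnũnĩfre]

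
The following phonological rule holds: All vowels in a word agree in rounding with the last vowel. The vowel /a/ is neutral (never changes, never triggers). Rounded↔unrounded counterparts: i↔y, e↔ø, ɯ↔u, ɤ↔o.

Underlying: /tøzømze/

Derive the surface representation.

/ø/ harmonizes with /e/ ([-round]) → [e]
/ø/ harmonizes with /e/ ([-round]) → [e]

[tezemze]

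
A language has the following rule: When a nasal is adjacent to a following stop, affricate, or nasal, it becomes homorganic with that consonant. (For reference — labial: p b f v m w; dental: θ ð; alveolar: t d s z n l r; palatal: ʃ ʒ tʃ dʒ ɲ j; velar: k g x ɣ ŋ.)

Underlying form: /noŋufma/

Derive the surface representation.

[noŋufma]

no segment meets the rule's conditions; no change.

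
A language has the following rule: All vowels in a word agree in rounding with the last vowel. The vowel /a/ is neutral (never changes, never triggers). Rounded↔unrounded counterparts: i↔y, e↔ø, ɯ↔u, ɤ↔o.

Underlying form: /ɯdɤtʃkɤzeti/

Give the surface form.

no segment meets the rule's conditions; no change.

[ɯdɤtʃkɤzeti]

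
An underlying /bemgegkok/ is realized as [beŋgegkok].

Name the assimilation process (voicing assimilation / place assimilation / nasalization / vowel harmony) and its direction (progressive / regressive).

place assimilation, regressive

/m/→[ŋ].
Each target copies a feature from the following segment, so the direction is regressive.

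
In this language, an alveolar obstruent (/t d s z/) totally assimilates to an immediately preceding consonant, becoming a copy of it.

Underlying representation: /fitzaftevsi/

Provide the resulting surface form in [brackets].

[fittaffevvi]

/z/ after /t/ → [t] (total assimilation)
/t/ after /f/ → [f] (total assimilation)
/s/ after /v/ → [v] (total assimilation)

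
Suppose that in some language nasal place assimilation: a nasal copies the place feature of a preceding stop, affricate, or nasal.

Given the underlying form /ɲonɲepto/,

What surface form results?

[ɲonnepto]

/ɲ/ after /n/ (alveolar) → [n]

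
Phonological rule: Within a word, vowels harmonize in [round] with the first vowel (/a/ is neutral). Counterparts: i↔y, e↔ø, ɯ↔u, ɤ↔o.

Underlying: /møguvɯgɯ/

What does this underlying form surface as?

[møguvugu]

/ɯ/ harmonizes with /ø/ ([+round]) → [u]
/ɯ/ harmonizes with /ø/ ([+round]) → [u]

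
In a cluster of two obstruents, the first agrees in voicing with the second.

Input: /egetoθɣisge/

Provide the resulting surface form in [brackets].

/θ/ before /ɣ/ (voiced) → [ð]
/s/ before /g/ (voiced) → [z]

[egetoðɣizge]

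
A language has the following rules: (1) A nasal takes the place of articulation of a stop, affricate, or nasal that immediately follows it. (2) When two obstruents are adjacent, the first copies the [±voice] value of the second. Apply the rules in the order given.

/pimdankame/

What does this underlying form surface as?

[pindaŋkame]

Rule 1: /m/ before /d/ (alveolar) → [n]
Rule 1: /n/ before /k/ (velar) → [ŋ]
After rule 1: pindaŋkame
Rule 2: no segment meets the rule's conditions; no change.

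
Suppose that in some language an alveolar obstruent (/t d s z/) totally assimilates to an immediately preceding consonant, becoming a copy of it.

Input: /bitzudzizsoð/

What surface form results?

[bittuddizzoð]

/z/ after /t/ → [t] (total assimilation)
/z/ after /d/ → [d] (total assimilation)
/s/ after /z/ → [z] (total assimilation)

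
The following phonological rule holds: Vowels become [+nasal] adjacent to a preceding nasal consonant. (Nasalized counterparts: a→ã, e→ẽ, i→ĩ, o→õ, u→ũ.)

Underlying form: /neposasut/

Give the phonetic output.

/e/ after nasal /n/ → [ẽ]

[nẽposasut]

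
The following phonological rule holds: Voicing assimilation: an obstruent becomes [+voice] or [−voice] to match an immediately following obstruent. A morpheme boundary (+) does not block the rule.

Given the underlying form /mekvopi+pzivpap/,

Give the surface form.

/k/ before /v/ (voiced) → [g]
/p/ before /z/ (voiced) → [b]
/v/ before /p/ (voiceless) → [f]

[megvopi+bzifpap]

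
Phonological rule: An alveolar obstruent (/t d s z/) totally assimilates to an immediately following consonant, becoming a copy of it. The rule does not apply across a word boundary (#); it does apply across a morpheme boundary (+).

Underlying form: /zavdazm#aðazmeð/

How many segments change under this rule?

2

/z/ before /m/ → [m] (total assimilation)
/z/ before /m/ → [m] (total assimilation)
2 segments change.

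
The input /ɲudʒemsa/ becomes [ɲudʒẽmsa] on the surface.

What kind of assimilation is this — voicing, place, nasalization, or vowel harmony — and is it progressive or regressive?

nasalization, regressive

/e/→[ẽ].
Each target copies a feature from the following segment, so the direction is regressive.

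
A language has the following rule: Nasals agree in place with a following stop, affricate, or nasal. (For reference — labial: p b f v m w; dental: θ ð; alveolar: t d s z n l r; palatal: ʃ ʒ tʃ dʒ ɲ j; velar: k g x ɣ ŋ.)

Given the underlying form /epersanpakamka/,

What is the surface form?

[epersampakaŋka]

/n/ before /p/ (labial) → [m]
/m/ before /k/ (velar) → [ŋ]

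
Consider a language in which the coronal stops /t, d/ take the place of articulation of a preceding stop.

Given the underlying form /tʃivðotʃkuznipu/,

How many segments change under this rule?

0

No segment meets the rule's conditions.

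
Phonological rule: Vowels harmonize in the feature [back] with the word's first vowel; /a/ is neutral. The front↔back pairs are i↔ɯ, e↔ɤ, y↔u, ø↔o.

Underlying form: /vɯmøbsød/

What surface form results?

/ø/ harmonizes with /ɯ/ ([+back]) → [o]
/ø/ harmonizes with /ɯ/ ([+back]) → [o]

[vɯmobsod]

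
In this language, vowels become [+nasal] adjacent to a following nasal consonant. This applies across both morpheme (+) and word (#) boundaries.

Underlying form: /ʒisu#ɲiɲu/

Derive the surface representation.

[ʒisũ#ɲĩɲu]

/u/ before nasal /ɲ/ → [ũ]
/i/ before nasal /ɲ/ → [ĩ]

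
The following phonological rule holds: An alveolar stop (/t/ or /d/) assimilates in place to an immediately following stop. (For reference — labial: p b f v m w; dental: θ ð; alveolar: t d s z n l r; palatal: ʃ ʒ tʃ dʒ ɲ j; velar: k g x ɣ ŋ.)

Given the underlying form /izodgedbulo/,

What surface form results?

[izoggebbulo]

/d/ before /g/ (velar) → [g]
/d/ before /b/ (labial) → [b]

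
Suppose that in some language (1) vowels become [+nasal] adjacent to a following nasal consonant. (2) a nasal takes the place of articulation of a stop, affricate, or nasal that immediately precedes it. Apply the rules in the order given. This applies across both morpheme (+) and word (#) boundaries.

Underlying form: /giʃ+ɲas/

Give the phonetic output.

Rule 1: no segment meets the rule's conditions; no change.
After rule 1: giʃ+ɲas
Rule 2: no segment meets the rule's conditions; no change.

[giʃ+ɲas]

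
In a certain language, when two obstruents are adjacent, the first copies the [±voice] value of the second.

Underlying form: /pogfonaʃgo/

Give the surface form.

[pokfonaʒgo]

/g/ before /f/ (voiceless) → [k]
/ʃ/ before /g/ (voiced) → [ʒ]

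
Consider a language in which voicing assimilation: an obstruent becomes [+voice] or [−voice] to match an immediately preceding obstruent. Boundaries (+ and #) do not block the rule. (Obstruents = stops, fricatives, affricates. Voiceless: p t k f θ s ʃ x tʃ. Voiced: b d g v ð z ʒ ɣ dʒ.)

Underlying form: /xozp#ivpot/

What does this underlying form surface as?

/p/ after /z/ (voiced) → [b]
/p/ after /v/ (voiced) → [b]

[xozb#ivbot]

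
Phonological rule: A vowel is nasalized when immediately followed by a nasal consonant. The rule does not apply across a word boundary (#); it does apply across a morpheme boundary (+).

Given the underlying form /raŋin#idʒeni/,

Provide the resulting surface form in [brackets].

[rãŋĩn#idʒẽni]

/a/ before nasal /ŋ/ → [ã]
/i/ before nasal /n/ → [ĩ]
/e/ before nasal /n/ → [ẽ]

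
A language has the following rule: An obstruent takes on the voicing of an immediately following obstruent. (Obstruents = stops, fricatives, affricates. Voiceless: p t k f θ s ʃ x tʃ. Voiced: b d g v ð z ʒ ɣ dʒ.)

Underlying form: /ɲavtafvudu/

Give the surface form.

[ɲaftavvudu]

/v/ before /t/ (voiceless) → [f]
/f/ before /v/ (voiced) → [v]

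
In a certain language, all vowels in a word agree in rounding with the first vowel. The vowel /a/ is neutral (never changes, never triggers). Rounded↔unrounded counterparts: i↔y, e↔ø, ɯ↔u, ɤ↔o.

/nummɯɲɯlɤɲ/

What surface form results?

[nummuɲuloɲ]

/ɯ/ harmonizes with /u/ ([+round]) → [u]
/ɯ/ harmonizes with /u/ ([+round]) → [u]
/ɤ/ harmonizes with /u/ ([+round]) → [o]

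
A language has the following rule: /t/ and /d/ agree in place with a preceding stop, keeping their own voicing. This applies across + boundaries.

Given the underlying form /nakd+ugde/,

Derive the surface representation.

/d/ after /k/ (velar) → [g]
/d/ after /g/ (velar) → [g]

[nakg+ugge]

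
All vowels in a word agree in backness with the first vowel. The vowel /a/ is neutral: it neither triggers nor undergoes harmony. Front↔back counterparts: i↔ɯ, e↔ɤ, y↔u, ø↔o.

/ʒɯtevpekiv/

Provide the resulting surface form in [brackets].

/e/ harmonizes with /ɯ/ ([+back]) → [ɤ]
/e/ harmonizes with /ɯ/ ([+back]) → [ɤ]
/i/ harmonizes with /ɯ/ ([+back]) → [ɯ]

[ʒɯtɤvpɤkɯv]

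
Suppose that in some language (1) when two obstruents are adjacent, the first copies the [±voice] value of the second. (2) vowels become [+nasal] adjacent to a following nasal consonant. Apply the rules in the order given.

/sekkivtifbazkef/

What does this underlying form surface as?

Rule 1: /v/ before /t/ (voiceless) → [f]
Rule 1: /f/ before /b/ (voiced) → [v]
Rule 1: /z/ before /k/ (voiceless) → [s]
After rule 1: sekkiftivbaskef
Rule 2: no segment meets the rule's conditions; no change.

[sekkiftivbaskef]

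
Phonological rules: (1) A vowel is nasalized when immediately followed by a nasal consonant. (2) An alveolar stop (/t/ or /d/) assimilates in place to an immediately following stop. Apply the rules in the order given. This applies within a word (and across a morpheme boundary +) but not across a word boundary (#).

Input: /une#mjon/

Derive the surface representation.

Rule 1: /u/ before nasal /n/ → [ũ]
Rule 1: /o/ before nasal /n/ → [õ]
After rule 1: ũne#mjõn
Rule 2: no segment meets the rule's conditions; no change.

[ũne#mjõn]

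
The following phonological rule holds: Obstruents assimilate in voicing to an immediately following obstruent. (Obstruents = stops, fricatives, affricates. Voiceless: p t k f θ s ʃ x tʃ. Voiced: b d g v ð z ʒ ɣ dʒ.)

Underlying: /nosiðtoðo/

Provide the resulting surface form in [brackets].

[nosiθtoðo]

/ð/ before /t/ (voiceless) → [θ]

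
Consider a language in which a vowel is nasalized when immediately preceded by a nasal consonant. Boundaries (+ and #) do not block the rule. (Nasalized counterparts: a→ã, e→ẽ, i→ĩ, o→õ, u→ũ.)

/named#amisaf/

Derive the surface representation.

/a/ after nasal /n/ → [ã]
/e/ after nasal /m/ → [ẽ]
/i/ after nasal /m/ → [ĩ]

[nãmẽd#amĩsaf]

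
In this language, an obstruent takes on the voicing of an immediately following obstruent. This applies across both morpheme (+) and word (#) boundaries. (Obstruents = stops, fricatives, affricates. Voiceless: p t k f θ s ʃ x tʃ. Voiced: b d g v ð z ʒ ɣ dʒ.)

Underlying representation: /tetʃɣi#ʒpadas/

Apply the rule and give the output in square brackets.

[tedʒɣi#ʃpadas]

/tʃ/ before /ɣ/ (voiced) → [dʒ]
/ʒ/ before /p/ (voiceless) → [ʃ]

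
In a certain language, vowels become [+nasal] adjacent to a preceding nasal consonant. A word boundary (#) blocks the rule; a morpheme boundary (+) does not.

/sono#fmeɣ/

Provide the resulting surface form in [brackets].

/o/ after nasal /n/ → [õ]
/e/ after nasal /m/ → [ẽ]

[sonõ#fmẽɣ]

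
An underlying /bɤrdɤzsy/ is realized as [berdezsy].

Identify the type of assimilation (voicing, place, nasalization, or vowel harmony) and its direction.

/ɤ/→[e] /ɤ/→[e].
Vowels agree with the last vowel, so the harmony is regressive.

vowel harmony, regressive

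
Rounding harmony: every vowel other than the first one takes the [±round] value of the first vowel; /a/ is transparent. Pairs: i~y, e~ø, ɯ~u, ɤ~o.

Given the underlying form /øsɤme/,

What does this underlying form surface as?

[øsomø]

/ɤ/ harmonizes with /ø/ ([+round]) → [o]
/e/ harmonizes with /ø/ ([+round]) → [ø]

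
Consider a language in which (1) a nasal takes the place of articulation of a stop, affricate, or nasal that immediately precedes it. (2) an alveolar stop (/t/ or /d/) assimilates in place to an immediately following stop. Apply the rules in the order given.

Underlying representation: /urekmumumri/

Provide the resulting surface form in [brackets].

Rule 1: /m/ after /k/ (velar) → [ŋ]
After rule 1: urekŋumumri
Rule 2: no segment meets the rule's conditions; no change.

[urekŋumumri]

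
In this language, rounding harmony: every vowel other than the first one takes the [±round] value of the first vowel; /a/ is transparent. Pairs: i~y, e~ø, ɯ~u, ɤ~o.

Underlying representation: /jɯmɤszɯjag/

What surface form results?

[jɯmɤszɯjag]

no segment meets the rule's conditions; no change.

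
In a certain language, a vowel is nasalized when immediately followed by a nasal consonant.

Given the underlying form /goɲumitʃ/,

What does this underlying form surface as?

[gõɲũmitʃ]

/o/ before nasal /ɲ/ → [õ]
/u/ before nasal /m/ → [ũ]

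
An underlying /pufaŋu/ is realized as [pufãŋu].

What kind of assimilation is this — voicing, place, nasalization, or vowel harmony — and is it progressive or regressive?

/a/→[ã].
Each target copies a feature from the following segment, so the direction is regressive.

nasalization, regressive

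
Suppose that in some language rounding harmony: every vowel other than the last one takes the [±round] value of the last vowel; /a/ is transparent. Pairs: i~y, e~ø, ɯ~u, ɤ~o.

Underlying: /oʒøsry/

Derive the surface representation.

no segment meets the rule's conditions; no change.

[oʒøsry]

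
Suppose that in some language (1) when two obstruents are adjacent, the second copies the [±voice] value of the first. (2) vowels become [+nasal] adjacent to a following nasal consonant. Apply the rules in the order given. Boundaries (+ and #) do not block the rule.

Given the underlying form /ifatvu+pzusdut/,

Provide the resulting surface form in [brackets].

[ifatfu+psustut]

Rule 1: /v/ after /t/ (voiceless) → [f]
Rule 1: /z/ after /p/ (voiceless) → [s]
Rule 1: /d/ after /s/ (voiceless) → [t]
After rule 1: ifatfu+psustut
Rule 2: no segment meets the rule's conditions; no change.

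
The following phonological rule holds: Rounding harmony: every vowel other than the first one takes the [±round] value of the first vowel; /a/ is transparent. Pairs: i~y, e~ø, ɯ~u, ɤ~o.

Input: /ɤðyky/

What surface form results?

[ɤðiki]

/y/ harmonizes with /ɤ/ ([-round]) → [i]
/y/ harmonizes with /ɤ/ ([-round]) → [i]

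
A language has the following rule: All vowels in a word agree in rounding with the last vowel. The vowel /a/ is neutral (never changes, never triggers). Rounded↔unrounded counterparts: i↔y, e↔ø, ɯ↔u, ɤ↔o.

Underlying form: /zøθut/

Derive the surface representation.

[zøθut]

no segment meets the rule's conditions; no change.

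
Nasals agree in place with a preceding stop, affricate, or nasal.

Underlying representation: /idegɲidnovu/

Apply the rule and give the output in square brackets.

/ɲ/ after /g/ (velar) → [ŋ]

[idegŋidnovu]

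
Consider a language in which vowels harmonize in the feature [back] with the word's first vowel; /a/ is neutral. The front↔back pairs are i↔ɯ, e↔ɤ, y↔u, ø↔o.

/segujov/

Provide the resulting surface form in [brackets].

/u/ harmonizes with /e/ ([-back]) → [y]
/o/ harmonizes with /e/ ([-back]) → [ø]

[segyjøv]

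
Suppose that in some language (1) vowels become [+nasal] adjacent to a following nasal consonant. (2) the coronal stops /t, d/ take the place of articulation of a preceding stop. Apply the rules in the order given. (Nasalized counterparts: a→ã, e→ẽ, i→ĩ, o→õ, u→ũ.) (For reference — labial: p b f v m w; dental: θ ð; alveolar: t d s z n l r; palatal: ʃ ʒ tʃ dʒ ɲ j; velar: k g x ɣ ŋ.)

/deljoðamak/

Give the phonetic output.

[deljoðãmak]

Rule 1: /a/ before nasal /m/ → [ã]
After rule 1: deljoðãmak
Rule 2: no segment meets the rule's conditions; no change.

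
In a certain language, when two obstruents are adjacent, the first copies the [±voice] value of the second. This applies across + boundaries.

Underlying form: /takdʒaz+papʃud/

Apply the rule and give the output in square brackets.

[tagdʒas+papʃud]

/k/ before /dʒ/ (voiced) → [g]
/z/ before /p/ (voiceless) → [s]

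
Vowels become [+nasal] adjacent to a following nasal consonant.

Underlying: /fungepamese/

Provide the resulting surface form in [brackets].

/u/ before nasal /n/ → [ũ]
/a/ before nasal /m/ → [ã]

[fũngepãmese]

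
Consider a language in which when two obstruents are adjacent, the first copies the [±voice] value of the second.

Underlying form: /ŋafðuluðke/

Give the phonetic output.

[ŋavðuluθke]

/f/ before /ð/ (voiced) → [v]
/ð/ before /k/ (voiceless) → [θ]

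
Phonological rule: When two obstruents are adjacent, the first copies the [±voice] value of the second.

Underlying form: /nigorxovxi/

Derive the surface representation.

[nigorxofxi]

/v/ before /x/ (voiceless) → [f]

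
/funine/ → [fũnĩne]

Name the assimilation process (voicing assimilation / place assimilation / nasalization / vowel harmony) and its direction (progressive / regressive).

/u/→[ũ] /i/→[ĩ].
Each target copies a feature from the following segment, so the direction is regressive.

nasalization, regressive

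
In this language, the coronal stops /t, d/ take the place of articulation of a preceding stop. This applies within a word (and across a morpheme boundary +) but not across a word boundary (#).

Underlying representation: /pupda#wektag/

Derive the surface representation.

/d/ after /p/ (labial) → [b]
/t/ after /k/ (velar) → [k]

[pupba#wekkag]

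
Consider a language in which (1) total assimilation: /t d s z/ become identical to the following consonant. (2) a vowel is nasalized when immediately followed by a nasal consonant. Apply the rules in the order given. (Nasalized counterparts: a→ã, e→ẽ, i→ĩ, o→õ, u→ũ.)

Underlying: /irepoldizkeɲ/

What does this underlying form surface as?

[irepoldikkẽɲ]

Rule 1: /z/ before /k/ → [k] (total assimilation)
After rule 1: irepoldikkeɲ
Rule 2: /e/ before nasal /ɲ/ → [ẽ]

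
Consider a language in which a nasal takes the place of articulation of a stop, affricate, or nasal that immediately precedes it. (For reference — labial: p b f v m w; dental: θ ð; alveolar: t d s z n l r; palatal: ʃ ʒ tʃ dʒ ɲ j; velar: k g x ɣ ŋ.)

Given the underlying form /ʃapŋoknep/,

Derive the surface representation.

/ŋ/ after /p/ (labial) → [m]
/n/ after /k/ (velar) → [ŋ]

[ʃapmokŋep]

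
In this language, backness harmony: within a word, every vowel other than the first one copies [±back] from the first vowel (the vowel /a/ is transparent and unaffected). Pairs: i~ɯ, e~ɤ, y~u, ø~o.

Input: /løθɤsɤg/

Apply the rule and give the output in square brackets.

/ɤ/ harmonizes with /ø/ ([-back]) → [e]
/ɤ/ harmonizes with /ø/ ([-back]) → [e]

[løθeseg]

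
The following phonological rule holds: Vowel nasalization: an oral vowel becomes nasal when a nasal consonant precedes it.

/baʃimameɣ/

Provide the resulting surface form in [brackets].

[baʃimãmẽɣ]

/a/ after nasal /m/ → [ã]
/e/ after nasal /m/ → [ẽ]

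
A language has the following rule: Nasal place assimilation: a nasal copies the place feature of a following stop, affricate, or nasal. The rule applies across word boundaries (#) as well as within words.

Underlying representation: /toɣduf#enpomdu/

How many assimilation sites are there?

/n/ before /p/ (labial) → [m]
/m/ before /d/ (alveolar) → [n]
2 segments change.

2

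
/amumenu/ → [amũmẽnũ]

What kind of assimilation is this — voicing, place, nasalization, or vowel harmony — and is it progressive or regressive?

/u/→[ũ] /e/→[ẽ] /u/→[ũ].
Each target copies a feature from the preceding segment, so the direction is progressive.

nasalization, progressive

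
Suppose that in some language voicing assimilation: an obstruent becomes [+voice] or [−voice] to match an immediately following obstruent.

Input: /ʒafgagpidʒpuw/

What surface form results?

/f/ before /g/ (voiced) → [v]
/g/ before /p/ (voiceless) → [k]
/dʒ/ before /p/ (voiceless) → [tʃ]

[ʒavgakpitʃpuw]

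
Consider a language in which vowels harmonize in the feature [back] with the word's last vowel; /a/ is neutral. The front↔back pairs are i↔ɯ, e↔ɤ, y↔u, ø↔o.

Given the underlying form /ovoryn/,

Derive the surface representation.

/o/ harmonizes with /y/ ([-back]) → [ø]
/o/ harmonizes with /y/ ([-back]) → [ø]

[øvøryn]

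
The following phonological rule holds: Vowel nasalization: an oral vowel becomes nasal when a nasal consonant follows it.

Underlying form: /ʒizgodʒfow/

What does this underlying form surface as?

[ʒizgodʒfow]

no segment meets the rule's conditions; no change.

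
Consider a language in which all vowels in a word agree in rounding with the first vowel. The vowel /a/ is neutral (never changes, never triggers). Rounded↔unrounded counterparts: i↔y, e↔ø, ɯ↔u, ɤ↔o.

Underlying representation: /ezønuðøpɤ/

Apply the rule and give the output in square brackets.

[ezenɯðepɤ]

/ø/ harmonizes with /e/ ([-round]) → [e]
/u/ harmonizes with /e/ ([-round]) → [ɯ]
/ø/ harmonizes with /e/ ([-round]) → [e]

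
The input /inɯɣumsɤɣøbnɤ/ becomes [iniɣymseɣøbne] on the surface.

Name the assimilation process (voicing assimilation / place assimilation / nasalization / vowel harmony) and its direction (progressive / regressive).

/ɯ/→[i] /u/→[y] /ɤ/→[e] /ɤ/→[e].
Vowels agree with the first vowel, so the harmony is progressive.

vowel harmony, progressive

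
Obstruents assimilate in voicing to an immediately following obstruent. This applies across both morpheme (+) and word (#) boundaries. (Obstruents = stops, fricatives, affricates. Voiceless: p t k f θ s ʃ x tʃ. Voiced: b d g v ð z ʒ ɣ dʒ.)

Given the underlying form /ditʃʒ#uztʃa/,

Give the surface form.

/tʃ/ before /ʒ/ (voiced) → [dʒ]
/z/ before /tʃ/ (voiceless) → [s]

[didʒʒ#ustʃa]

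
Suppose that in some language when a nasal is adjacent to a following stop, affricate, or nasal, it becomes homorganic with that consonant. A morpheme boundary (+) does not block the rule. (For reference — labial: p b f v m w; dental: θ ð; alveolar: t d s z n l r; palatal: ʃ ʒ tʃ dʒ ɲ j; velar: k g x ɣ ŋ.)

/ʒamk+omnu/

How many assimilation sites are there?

2

/m/ before /k/ (velar) → [ŋ]
/m/ before /n/ (alveolar) → [n]
2 segments change.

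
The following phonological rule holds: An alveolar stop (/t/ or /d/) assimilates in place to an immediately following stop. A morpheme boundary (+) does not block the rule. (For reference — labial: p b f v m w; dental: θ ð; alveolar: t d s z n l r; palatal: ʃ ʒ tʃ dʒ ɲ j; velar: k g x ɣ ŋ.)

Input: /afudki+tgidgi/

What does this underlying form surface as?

/d/ before /k/ (velar) → [g]
/t/ before /g/ (velar) → [k]
/d/ before /g/ (velar) → [g]

[afugki+kgiggi]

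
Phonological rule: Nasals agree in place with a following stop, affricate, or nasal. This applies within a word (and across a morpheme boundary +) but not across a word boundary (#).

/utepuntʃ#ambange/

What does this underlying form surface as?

[utepuɲtʃ#ambaŋge]

/n/ before /tʃ/ (palatal) → [ɲ]
/n/ before /g/ (velar) → [ŋ]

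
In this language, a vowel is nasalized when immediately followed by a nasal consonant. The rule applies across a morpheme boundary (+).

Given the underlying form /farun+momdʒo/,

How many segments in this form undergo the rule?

2

/u/ before nasal /n/ → [ũ]
/o/ before nasal /m/ → [õ]
2 segments change.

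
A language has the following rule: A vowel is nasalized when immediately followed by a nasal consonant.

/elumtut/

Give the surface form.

[elũmtut]

/u/ before nasal /m/ → [ũ]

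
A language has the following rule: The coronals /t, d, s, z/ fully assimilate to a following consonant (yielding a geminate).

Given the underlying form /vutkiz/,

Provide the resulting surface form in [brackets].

[vukkiz]

/t/ before /k/ → [k] (total assimilation)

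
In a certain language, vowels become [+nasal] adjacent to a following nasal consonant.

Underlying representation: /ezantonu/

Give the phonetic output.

/a/ before nasal /n/ → [ã]
/o/ before nasal /n/ → [õ]

[ezãntõnu]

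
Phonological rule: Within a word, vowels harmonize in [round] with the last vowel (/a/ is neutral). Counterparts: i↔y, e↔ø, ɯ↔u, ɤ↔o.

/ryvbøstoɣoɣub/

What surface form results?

[ryvbøstoɣoɣub]

no segment meets the rule's conditions; no change.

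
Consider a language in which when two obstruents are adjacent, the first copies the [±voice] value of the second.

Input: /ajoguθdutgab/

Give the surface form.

/θ/ before /d/ (voiced) → [ð]
/t/ before /g/ (voiced) → [d]

[ajoguðdudgab]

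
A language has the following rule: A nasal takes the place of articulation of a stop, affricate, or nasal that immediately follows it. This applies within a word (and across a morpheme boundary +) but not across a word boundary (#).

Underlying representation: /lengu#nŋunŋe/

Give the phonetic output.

[leŋgu#ŋŋuŋŋe]

/n/ before /g/ (velar) → [ŋ]
/n/ before /ŋ/ (velar) → [ŋ]
/n/ before /ŋ/ (velar) → [ŋ]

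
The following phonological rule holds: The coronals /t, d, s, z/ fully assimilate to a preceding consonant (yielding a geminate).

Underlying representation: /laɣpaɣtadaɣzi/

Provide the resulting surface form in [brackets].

/t/ after /ɣ/ → [ɣ] (total assimilation)
/z/ after /ɣ/ → [ɣ] (total assimilation)

[laɣpaɣɣadaɣɣi]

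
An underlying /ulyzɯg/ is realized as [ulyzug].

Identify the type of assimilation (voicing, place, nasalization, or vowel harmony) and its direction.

/ɯ/→[u].
Vowels agree with the first vowel, so the harmony is progressive.

vowel harmony, progressive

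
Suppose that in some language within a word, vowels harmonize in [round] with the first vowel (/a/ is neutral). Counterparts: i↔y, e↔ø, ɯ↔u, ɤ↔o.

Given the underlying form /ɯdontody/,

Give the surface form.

[ɯdɤntɤdi]

/o/ harmonizes with /ɯ/ ([-round]) → [ɤ]
/o/ harmonizes with /ɯ/ ([-round]) → [ɤ]
/y/ harmonizes with /ɯ/ ([-round]) → [i]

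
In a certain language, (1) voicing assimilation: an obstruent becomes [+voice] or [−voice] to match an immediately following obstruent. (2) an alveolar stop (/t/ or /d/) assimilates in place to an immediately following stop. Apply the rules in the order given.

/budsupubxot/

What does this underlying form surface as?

[butsupupxot]

Rule 1: /d/ before /s/ (voiceless) → [t]
Rule 1: /b/ before /x/ (voiceless) → [p]
After rule 1: butsupupxot
Rule 2: no segment meets the rule's conditions; no change.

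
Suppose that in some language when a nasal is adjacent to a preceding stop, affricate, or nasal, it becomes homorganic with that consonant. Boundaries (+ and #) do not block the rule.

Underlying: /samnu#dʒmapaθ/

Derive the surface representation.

[sammu#dʒɲapaθ]

/n/ after /m/ (labial) → [m]
/m/ after /dʒ/ (palatal) → [ɲ]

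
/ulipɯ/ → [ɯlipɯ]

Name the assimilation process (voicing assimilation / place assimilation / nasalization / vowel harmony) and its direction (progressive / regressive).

vowel harmony, regressive

/u/→[ɯ].
Vowels agree with the last vowel, so the harmony is regressive.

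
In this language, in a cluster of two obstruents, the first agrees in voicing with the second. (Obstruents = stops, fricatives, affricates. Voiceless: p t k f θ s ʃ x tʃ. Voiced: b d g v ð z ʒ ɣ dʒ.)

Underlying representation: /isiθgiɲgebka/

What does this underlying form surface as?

/θ/ before /g/ (voiced) → [ð]
/b/ before /k/ (voiceless) → [p]

[isiðgiɲgepka]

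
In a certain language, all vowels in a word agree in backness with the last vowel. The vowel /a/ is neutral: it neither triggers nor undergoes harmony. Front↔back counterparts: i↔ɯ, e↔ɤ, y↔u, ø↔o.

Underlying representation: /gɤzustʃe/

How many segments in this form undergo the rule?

2

/ɤ/ harmonizes with /e/ ([-back]) → [e]
/u/ harmonizes with /e/ ([-back]) → [y]
2 segments change.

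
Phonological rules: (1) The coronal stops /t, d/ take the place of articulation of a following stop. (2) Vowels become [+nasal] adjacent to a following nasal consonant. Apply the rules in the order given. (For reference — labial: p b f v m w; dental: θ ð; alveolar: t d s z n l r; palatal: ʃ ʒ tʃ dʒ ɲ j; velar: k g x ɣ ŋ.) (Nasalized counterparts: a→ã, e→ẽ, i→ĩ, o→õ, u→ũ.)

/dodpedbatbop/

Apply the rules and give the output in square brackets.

Rule 1: /d/ before /p/ (labial) → [b]
Rule 1: /d/ before /b/ (labial) → [b]
Rule 1: /t/ before /b/ (labial) → [p]
After rule 1: dobpebbapbop
Rule 2: no segment meets the rule's conditions; no change.

[dobpebbapbop]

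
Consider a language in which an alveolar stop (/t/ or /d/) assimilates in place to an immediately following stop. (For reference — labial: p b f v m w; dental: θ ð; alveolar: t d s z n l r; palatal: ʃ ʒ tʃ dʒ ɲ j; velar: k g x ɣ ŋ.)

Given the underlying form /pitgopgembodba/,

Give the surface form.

/t/ before /g/ (velar) → [k]
/d/ before /b/ (labial) → [b]

[pikgopgembobba]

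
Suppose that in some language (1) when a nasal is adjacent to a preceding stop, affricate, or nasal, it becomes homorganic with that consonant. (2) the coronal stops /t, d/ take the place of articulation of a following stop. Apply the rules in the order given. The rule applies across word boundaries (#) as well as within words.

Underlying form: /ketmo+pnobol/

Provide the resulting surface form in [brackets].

Rule 1: /m/ after /t/ (alveolar) → [n]
Rule 1: /n/ after /p/ (labial) → [m]
After rule 1: ketno+pmobol
Rule 2: no segment meets the rule's conditions; no change.

[ketno+pmobol]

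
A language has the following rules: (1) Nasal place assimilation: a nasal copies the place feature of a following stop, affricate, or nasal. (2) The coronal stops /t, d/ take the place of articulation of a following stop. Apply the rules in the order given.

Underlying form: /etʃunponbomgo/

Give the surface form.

Rule 1: /n/ before /p/ (labial) → [m]
Rule 1: /n/ before /b/ (labial) → [m]
Rule 1: /m/ before /g/ (velar) → [ŋ]
After rule 1: etʃumpomboŋgo
Rule 2: no segment meets the rule's conditions; no change.

[etʃumpomboŋgo]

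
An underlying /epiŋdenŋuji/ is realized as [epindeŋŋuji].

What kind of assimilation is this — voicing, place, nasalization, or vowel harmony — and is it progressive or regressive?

place assimilation, regressive

/ŋ/→[n] /n/→[ŋ].
Each target copies a feature from the following segment, so the direction is regressive.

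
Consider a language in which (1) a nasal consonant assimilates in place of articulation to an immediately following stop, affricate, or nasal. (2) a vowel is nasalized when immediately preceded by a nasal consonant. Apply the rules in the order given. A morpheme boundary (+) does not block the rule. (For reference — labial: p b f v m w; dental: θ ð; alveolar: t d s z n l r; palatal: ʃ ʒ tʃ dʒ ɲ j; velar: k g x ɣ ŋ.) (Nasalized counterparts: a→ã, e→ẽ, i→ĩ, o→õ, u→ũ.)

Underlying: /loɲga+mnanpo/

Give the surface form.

[loŋga+nnãmpo]

Rule 1: /ɲ/ before /g/ (velar) → [ŋ]
Rule 1: /m/ before /n/ (alveolar) → [n]
Rule 1: /n/ before /p/ (labial) → [m]
After rule 1: loŋga+nnampo
Rule 2: /a/ after nasal /n/ → [ã]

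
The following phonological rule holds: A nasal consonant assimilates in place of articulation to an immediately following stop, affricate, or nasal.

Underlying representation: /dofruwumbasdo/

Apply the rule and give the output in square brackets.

no segment meets the rule's conditions; no change.

[dofruwumbasdo]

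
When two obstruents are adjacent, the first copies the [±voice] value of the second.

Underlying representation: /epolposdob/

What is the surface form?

[epolpozdob]

/s/ before /d/ (voiced) → [z]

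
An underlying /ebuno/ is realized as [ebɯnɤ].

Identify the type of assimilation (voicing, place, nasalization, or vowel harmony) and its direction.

/u/→[ɯ] /o/→[ɤ].
Vowels agree with the first vowel, so the harmony is progressive.

vowel harmony, progressive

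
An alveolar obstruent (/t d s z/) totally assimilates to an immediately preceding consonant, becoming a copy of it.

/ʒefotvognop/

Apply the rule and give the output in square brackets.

[ʒefotvognop]

no segment meets the rule's conditions; no change.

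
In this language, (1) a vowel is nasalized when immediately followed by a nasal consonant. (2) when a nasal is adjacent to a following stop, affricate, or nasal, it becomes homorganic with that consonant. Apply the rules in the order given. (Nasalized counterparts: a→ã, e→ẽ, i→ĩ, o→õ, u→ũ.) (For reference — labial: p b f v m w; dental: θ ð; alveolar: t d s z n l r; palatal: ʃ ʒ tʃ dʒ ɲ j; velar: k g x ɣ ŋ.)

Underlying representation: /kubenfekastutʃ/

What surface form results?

[kubẽnfekastutʃ]

Rule 1: /e/ before nasal /n/ → [ẽ]
After rule 1: kubẽnfekastutʃ
Rule 2: no segment meets the rule's conditions; no change.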